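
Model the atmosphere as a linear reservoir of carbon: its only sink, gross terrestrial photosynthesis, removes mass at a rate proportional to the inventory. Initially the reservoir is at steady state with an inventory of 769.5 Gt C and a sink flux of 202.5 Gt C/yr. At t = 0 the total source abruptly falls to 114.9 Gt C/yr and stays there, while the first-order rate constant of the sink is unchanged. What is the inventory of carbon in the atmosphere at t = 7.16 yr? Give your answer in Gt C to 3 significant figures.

The sink rate constant is k = F₀/M₀ = 202.5/769.5 = 0.2632 yr⁻¹.
Solving dM/dt = F₁ − kM with M(0) = M₀ gives M(t) = F₁/k + (M₀ − F₁/k)·e^(−kt).
F₁/k = 114.9/0.2632 = 436.62 Gt C; kt = 0.2632 × 7.16 = 1.884, e^(−kt) = 0.1519.
M(7.16) = 436.62 + (769.5 − 436.62) × 0.1519 = 436.62 + 50.58 = 487.20 Gt C.

487 Gt C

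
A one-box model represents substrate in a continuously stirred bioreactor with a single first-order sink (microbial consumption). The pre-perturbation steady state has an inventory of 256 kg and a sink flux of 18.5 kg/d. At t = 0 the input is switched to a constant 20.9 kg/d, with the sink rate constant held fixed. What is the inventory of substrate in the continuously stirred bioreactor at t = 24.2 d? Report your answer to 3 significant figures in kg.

283 kg

The sink rate constant is k = F₀/M₀ = 18.5/256 = 0.07227 d⁻¹.
Solving dM/dt = F₁ − kM with M(0) = M₀ gives M(t) = F₁/k + (M₀ − F₁/k)·e^(−kt).
F₁/k = 20.9/0.07227 = 289.21 kg; kt = 0.07227 × 24.2 = 1.749, e^(−kt) = 0.1740.
M(24.2) = 289.21 + (256 − 289.21) × 0.1740 = 289.21 − 5.778 = 283.43 kg.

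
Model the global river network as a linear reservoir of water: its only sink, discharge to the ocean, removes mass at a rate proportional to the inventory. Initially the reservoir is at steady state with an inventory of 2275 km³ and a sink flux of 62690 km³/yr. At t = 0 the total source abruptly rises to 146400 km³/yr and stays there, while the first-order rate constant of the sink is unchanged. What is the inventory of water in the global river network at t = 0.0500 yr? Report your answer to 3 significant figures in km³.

Residence time τ = M₀/F₀ = 0.03629 yr. The eventual steady state is M_∞ = M₀·(F₁/F₀) = 2275 × 146400/62690 = 5312.8 km³.
The anomaly ΔM(t) = M(t) − M_∞ decays as ΔM₀·e^(−t/τ) with ΔM₀ = 2275 − 5312.8 = −3038 km³.
At t = 0.0500 yr, e^(−t/τ) = e^(−1.378) = 0.2521, so ΔM = −765.9 km³ and M = 5312.8 − 765.9 = 4546.9 km³.

4550 km³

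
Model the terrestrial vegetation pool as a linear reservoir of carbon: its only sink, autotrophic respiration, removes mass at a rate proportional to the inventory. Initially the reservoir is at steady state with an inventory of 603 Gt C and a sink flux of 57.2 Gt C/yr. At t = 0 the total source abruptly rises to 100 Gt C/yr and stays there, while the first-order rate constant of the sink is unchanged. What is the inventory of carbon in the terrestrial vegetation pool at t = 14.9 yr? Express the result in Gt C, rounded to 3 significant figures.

The sink rate constant is k = F₀/M₀ = 57.2/603 = 0.09486 yr⁻¹.
Solving dM/dt = F₁ − kM with M(0) = M₀ gives M(t) = F₁/k + (M₀ − F₁/k)·e^(−kt).
F₁/k = 100/0.09486 = 1054.2 Gt C; kt = 0.09486 × 14.9 = 1.413, e^(−kt) = 0.2433.
M(14.9) = 1054.2 + (603 − 1054.2) × 0.2433 = 1054.2 − 109.8 = 944.41 Gt C.

944 Gt C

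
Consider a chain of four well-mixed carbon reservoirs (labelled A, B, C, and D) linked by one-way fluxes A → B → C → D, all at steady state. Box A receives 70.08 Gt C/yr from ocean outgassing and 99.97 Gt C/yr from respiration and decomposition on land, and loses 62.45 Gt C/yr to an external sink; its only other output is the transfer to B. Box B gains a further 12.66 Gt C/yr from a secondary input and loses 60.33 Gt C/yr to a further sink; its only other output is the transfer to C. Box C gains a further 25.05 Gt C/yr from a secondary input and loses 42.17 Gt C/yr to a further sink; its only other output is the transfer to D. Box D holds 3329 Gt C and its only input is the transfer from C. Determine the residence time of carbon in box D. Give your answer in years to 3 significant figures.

Box A: F(A→B) = (70.08 + 99.97) − 62.45 = 107.60 Gt C/yr.
Box B: F(B→C) = (107.60 + 12.66) − 60.33 = 59.930 Gt C/yr.
Box C: F(C→D) = (59.930 + 25.05) − 42.17 = 42.810 Gt C/yr.
Box D throughput = its input = 42.810 Gt C/yr; τ = 3329 / 42.810 = 77.76 yr.

77.8 yr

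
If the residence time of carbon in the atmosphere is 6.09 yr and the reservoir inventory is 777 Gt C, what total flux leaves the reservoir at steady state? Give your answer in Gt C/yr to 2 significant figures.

130 Gt C/yr

F = M / τ = 777 / 6.09 = 127.6 Gt C/yr.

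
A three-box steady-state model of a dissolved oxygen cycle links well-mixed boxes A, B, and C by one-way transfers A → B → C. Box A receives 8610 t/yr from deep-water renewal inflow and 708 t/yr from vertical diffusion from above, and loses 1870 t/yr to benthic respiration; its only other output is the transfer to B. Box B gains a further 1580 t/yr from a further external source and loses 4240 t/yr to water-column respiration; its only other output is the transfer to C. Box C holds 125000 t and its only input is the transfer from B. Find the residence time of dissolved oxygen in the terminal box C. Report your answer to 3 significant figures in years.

Box A: F(A→B) = (8610 + 708) − 1870 = 7448.0 t/yr.
Box B: F(B→C) = (7448.0 + 1580) − 4240 = 4788.0 t/yr.
Box C throughput = its input = 4788.0 t/yr; τ = 125000 / 4788.0 = 26.11 yr.

26.1 yr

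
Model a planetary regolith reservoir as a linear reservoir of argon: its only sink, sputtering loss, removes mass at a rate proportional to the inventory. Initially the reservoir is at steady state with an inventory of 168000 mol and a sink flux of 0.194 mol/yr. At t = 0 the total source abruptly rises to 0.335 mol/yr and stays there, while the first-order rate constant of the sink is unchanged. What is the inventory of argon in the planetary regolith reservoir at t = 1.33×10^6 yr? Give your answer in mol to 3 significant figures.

τ = M₀/F₀ = 168000/0.194 = 866000 yr; rate constant k = 1/τ.
New steady state M_∞ = F₁/k = F₁·τ = 0.335 × 866000 = 290100 mol.
M(t) = M_∞ + (M₀ − M_∞)·e^(−t/τ); t/τ = 1.33×10^6/866000 = 1.536, so e^(−t/τ) = 0.2153.
M(t) = 290100 − 122100 × 0.2153 = 263820 mol.

264000 mol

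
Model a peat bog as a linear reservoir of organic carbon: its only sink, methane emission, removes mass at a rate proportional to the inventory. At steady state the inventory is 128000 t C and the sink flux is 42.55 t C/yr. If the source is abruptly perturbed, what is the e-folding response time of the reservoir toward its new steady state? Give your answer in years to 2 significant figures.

3000 yr

For a linear reservoir the response time equals the residence time τ = M/F.
τ = 128000 / 42.55 = 3008 yr.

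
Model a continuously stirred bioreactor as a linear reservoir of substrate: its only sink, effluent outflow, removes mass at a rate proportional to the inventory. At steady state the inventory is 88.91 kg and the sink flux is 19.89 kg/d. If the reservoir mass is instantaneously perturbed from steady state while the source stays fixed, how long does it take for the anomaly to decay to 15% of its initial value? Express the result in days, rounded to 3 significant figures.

For a linear reservoir the anomaly decays as exp(−t/τ) with τ = M/F = 88.91/19.89 = 4.470 d.
exp(−t/τ) = 0.15 ⇒ t = −τ ln(0.15) = 4.470 × 1.897 = 8.480 d.

8.48 d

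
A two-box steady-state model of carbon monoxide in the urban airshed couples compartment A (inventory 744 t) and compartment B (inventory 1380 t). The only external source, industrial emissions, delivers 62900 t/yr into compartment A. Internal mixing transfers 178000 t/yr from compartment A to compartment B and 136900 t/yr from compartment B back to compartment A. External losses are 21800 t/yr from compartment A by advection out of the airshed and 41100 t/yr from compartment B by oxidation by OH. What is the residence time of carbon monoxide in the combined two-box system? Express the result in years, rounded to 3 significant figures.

0.0338 yr

Treat the two boxes together as one reservoir: the mixing fluxes between them are internal recycling, so τ = ΣM / Σ(external losses).
M_total = 744 + 1380 = 2124.0 t.
ΣF_external_out = 21800 + 41100 = 62900 t/yr.
τ = M_total / ΣF_ext = 2124.0 / 62900 = 0.03377 yr.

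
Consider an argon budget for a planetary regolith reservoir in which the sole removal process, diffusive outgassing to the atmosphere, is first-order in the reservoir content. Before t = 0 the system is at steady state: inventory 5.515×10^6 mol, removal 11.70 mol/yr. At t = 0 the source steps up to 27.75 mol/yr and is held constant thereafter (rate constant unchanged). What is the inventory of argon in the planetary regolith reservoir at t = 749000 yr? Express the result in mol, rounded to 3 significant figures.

1.15×10^7 mol

The sink rate constant is k = F₀/M₀ = 11.70/5.515×10^6 = 2.121×10^-6 yr⁻¹.
Solving dM/dt = F₁ − kM with M(0) = M₀ gives M(t) = F₁/k + (M₀ − F₁/k)·e^(−kt).
F₁/k = 27.75/2.121×10^-6 = 1.3080×10^7 mol; kt = 2.121×10^-6 × 749000 = 1.589, e^(−kt) = 0.2041.
M(749000) = 1.3080×10^7 + (5.515×10^6 − 1.3080×10^7) × 0.2041 = 1.3080×10^7 − 1.544×10^6 = 1.1536×10^7 mol.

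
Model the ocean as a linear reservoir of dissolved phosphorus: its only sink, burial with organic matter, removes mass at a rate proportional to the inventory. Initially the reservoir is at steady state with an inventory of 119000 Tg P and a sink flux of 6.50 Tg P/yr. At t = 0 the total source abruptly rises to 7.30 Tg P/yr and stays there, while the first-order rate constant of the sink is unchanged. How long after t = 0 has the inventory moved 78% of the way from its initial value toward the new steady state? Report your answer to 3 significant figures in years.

τ = M₀/F₀ = 119000/6.50 = 18310 yr.
The remaining gap fraction is e^(−t/τ); 78% covered ⇒ e^(−t/τ) = 0.220.
t = −τ ln(0.220) = 18310 × 1.514 = 27720 yr.

27700 yr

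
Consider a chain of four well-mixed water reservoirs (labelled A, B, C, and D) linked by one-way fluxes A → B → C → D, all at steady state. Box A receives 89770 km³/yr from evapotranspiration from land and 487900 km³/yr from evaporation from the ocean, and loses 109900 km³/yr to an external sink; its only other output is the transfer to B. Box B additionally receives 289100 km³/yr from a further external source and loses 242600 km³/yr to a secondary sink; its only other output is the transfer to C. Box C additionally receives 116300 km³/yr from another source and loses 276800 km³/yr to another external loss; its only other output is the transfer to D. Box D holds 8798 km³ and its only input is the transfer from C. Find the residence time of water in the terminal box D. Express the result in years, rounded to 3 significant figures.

0.0249 yr

Box A: F(A→B) = (89770 + 487900) − 109900 = 467770 km³/yr.
Box B: F(B→C) = (467770 + 289100) − 242600 = 514270 km³/yr.
Box C: F(C→D) = (514270 + 116300) − 276800 = 353770 km³/yr.
Box D throughput = its input = 353770 km³/yr; τ = 8798 / 353770 = 0.02487 yr.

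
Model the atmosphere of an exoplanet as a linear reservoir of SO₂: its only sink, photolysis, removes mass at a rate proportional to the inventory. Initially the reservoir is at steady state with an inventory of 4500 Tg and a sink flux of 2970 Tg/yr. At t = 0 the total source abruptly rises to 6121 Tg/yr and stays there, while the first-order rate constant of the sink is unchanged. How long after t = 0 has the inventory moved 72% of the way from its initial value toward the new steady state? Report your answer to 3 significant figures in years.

1.93 yr

τ = M₀/F₀ = 4500/2970 = 1.515 yr.
The remaining gap fraction is e^(−t/τ); 72% covered ⇒ e^(−t/τ) = 0.280.
t = −τ ln(0.280) = 1.515 × 1.273 = 1.929 yr.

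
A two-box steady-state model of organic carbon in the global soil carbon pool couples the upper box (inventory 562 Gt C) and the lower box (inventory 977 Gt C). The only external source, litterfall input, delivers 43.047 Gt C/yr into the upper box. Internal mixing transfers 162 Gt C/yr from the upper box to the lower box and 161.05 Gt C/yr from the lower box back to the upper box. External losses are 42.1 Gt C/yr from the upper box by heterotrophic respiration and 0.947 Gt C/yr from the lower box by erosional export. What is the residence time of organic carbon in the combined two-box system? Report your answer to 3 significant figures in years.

For the system as a whole, the A↔B exchange is internal and contributes nothing to the throughput; only the external sinks remove mass.
M_total = 562 + 977 = 1539.0 Gt C.
ΣF_external_out = 42.1 + 0.947 = 43.047 Gt C/yr.
τ = M_total / ΣF_ext = 1539.0 / 43.047 = 35.75 yr.

35.8 yr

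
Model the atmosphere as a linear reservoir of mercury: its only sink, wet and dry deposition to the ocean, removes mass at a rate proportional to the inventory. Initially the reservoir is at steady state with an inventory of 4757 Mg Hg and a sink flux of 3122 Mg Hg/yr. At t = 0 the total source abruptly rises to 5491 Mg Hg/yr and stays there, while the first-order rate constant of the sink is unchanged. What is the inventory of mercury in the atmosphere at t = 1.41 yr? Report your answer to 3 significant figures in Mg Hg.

The sink rate constant is k = F₀/M₀ = 3122/4757 = 0.6563 yr⁻¹.
Solving dM/dt = F₁ − kM with M(0) = M₀ gives M(t) = F₁/k + (M₀ − F₁/k)·e^(−kt).
F₁/k = 5491/0.6563 = 8366.7 Mg Hg; kt = 0.6563 × 1.41 = 0.9254, e^(−kt) = 0.3964.
M(1.41) = 8366.7 + (4757 − 8366.7) × 0.3964 = 8366.7 − 1431 = 6935.9 Mg Hg.

6940 Mg Hg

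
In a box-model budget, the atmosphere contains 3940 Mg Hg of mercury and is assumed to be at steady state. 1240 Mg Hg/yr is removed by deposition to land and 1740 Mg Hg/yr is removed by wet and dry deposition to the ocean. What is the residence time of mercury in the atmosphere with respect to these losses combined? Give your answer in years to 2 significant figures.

1.3 yr

Total removal = 1240 + 1740 = 2980.0 Mg Hg/yr.
τ = M / ΣF_out = 3940 / 2980.0 = 1.322 yr.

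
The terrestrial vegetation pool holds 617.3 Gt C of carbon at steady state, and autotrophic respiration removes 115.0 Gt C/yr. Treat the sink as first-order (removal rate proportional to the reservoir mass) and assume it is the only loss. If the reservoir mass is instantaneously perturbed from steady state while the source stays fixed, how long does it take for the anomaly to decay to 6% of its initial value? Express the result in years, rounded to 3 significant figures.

15.1 yr

For a linear reservoir the anomaly decays as exp(−t/τ) with τ = M/F = 617.3/115.0 = 5.368 yr.
exp(−t/τ) = 0.06 ⇒ t = −τ ln(0.06) = 5.368 × 2.813 = 15.10 yr.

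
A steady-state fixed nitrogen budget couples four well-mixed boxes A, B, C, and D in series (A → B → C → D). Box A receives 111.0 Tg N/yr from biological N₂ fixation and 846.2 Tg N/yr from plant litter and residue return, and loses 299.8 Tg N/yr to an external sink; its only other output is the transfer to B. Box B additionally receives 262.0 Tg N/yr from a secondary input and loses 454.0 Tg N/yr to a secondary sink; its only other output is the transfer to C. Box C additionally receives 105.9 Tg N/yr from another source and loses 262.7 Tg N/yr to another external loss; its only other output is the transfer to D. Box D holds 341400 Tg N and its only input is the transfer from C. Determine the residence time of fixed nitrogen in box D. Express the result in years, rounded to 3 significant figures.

1110 yr

Box A: F(A→B) = (111.0 + 846.2) − 299.8 = 657.40 Tg N/yr.
Box B: F(B→C) = (657.40 + 262.0) − 454.0 = 465.40 Tg N/yr.
Box C: F(C→D) = (465.40 + 105.9) − 262.7 = 308.60 Tg N/yr.
Box D throughput = its input = 308.60 Tg N/yr; τ = 341400 / 308.60 = 1106 yr.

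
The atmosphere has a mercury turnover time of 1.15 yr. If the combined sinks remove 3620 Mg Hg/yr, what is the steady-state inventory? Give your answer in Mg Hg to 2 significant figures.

4200 Mg Hg

τ = M/F ⇒ M = τ × F = 1.15 × 3620 = 4163 Mg Hg.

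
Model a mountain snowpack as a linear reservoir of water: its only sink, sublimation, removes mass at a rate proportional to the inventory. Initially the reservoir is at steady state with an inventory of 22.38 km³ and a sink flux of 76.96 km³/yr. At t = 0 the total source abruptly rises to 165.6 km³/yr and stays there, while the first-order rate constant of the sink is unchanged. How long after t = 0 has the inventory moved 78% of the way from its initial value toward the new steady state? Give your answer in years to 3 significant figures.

0.440 yr

τ = M₀/F₀ = 22.38/76.96 = 0.2908 yr.
The remaining gap fraction is e^(−t/τ); 78% covered ⇒ e^(−t/τ) = 0.220.
t = −τ ln(0.220) = 0.2908 × 1.514 = 0.4403 yr.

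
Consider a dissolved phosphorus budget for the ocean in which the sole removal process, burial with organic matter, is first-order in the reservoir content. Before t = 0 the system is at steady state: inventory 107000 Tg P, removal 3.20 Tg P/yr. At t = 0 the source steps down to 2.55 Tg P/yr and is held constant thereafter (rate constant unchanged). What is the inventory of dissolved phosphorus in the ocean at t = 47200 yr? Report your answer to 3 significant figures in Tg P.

90600 Tg P

Residence time τ = M₀/F₀ = 33440 yr. The eventual steady state is M_∞ = M₀·(F₁/F₀) = 107000 × 2.55/3.20 = 85266 Tg P.
The anomaly ΔM(t) = M(t) − M_∞ decays as ΔM₀·e^(−t/τ) with ΔM₀ = 107000 − 85266 = 21730 Tg P.
At t = 47200 yr, e^(−t/τ) = e^(−1.412) = 0.2438, so ΔM = 5298 Tg P and M = 85266 + 5298 = 90564 Tg P.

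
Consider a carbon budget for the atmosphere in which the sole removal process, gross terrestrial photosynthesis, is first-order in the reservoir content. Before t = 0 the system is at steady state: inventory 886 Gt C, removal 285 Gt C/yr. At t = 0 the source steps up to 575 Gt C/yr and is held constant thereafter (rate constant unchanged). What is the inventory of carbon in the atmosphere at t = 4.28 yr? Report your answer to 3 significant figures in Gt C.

The sink rate constant is k = F₀/M₀ = 285/886 = 0.3217 yr⁻¹.
Solving dM/dt = F₁ − kM with M(0) = M₀ gives M(t) = F₁/k + (M₀ − F₁/k)·e^(−kt).
F₁/k = 575/0.3217 = 1787.5 Gt C; kt = 0.3217 × 4.28 = 1.377, e^(−kt) = 0.2524.
M(4.28) = 1787.5 + (886 − 1787.5) × 0.2524 = 1787.5 − 227.5 = 1560.0 Gt C.

1560 Gt C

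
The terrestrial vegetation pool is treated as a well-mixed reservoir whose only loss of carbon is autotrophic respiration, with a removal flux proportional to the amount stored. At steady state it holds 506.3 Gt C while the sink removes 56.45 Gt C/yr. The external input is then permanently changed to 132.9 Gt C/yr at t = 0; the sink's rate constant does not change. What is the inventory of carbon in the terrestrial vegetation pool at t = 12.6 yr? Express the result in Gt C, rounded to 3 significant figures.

1020 Gt C

τ = M₀/F₀ = 506.3/56.45 = 8.969 yr; rate constant k = 1/τ.
New steady state M_∞ = F₁/k = F₁·τ = 132.9 × 8.969 = 1192.0 Gt C.
M(t) = M_∞ + (M₀ − M_∞)·e^(−t/τ); t/τ = 12.6/8.969 = 1.405, so e^(−t/τ) = 0.2454.
M(t) = 1192.0 − 685.7 × 0.2454 = 1023.7 Gt C.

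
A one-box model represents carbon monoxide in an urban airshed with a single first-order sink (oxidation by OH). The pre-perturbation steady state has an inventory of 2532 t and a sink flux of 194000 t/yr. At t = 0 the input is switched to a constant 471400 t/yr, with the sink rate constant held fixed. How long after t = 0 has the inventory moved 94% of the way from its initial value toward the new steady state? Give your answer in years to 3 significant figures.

τ = M₀/F₀ = 2532/194000 = 0.01305 yr.
The remaining gap fraction is e^(−t/τ); 94% covered ⇒ e^(−t/τ) = 0.0600.
t = −τ ln(0.0600) = 0.01305 × 2.813 = 0.03672 yr.

0.0367 yr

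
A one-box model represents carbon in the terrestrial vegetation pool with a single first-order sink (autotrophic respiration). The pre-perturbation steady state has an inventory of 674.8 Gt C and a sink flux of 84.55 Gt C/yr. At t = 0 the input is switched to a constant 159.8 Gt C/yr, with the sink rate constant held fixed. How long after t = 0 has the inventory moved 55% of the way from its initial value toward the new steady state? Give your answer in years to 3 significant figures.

6.37 yr

τ = M₀/F₀ = 674.8/84.55 = 7.981 yr.
The remaining gap fraction is e^(−t/τ); 55% covered ⇒ e^(−t/τ) = 0.450.
t = −τ ln(0.450) = 7.981 × 0.7985 = 6.373 yr.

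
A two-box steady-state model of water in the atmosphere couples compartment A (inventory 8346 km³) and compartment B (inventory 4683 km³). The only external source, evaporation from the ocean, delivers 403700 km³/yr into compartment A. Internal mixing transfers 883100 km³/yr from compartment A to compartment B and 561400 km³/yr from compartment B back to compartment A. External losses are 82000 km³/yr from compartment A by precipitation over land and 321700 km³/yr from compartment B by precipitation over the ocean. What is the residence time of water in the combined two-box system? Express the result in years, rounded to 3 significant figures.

0.0323 yr

For the system as a whole, the A↔B exchange is internal and contributes nothing to the throughput; only the external sinks remove mass.
M_total = 8346 + 4683 = 13029 km³.
ΣF_external_out = 82000 + 321700 = 403700 km³/yr.
τ = M_total / ΣF_ext = 13029 / 403700 = 0.03227 yr.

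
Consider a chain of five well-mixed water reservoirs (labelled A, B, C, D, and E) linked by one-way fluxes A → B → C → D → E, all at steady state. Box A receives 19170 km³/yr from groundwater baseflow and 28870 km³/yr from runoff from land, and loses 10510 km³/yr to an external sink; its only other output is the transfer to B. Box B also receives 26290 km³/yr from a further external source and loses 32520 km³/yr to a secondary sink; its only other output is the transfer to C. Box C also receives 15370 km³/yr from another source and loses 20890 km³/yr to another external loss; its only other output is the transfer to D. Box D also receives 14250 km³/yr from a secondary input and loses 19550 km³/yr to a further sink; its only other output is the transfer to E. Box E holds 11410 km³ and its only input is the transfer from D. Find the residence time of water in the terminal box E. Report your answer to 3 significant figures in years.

0.557 yr

Box A: F(A→B) = (19170 + 28870) − 10510 = 37530 km³/yr.
Box B: F(B→C) = (37530 + 26290) − 32520 = 31300 km³/yr.
Box C: F(C→D) = (31300 + 15370) − 20890 = 25780 km³/yr.
Box D: F(D→E) = (25780 + 14250) − 19550 = 20480 km³/yr.
Box E throughput = its input = 20480 km³/yr; τ = 11410 / 20480 = 0.5571 yr.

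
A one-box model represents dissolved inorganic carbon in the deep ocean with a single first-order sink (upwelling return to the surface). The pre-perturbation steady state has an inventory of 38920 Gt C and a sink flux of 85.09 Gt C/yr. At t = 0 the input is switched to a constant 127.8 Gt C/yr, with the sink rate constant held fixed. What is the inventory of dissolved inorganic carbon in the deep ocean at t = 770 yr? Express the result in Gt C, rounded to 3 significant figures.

Residence time τ = M₀/F₀ = 457.4 yr. The eventual steady state is M_∞ = M₀·(F₁/F₀) = 38920 × 127.8/85.09 = 58455 Gt C.
The anomaly ΔM(t) = M(t) − M_∞ decays as ΔM₀·e^(−t/τ) with ΔM₀ = 38920 − 58455 = −19540 Gt C.
At t = 770 yr, e^(−t/τ) = e^(−1.683) = 0.1857, so ΔM = −3628 Gt C and M = 58455 − 3628 = 54827 Gt C.

54800 Gt C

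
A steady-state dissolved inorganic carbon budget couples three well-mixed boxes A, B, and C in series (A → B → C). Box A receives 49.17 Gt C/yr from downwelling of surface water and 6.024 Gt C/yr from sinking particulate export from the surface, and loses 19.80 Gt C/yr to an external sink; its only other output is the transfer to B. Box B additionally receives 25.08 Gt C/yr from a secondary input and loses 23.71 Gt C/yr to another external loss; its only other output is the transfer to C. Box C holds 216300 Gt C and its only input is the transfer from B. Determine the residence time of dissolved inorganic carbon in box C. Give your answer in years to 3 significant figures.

Box A: F(A→B) = (49.17 + 6.024) − 19.80 = 35.394 Gt C/yr.
Box B: F(B→C) = (35.394 + 25.08) − 23.71 = 36.764 Gt C/yr.
Box C throughput = its input = 36.764 Gt C/yr; τ = 216300 / 36.764 = 5883 yr.

5880 yr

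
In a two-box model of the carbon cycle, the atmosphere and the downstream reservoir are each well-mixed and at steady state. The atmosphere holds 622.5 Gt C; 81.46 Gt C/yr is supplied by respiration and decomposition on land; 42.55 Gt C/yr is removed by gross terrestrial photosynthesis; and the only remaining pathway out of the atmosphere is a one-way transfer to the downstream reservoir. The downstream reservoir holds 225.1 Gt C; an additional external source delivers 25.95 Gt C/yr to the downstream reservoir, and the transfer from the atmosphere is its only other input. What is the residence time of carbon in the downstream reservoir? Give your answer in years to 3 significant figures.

3.47 yr

Balance the atmosphere: ΣF_in = 81.460 Gt C/yr.
Transfer to the downstream reservoir = ΣF_in − (42.55) = 38.910 Gt C/yr.
Total input to the downstream reservoir = 38.910 + 25.95 = 64.860 Gt C/yr; at steady state this equals its total output.
τ = M / F = 225.1 / 64.860 = 3.471 yr.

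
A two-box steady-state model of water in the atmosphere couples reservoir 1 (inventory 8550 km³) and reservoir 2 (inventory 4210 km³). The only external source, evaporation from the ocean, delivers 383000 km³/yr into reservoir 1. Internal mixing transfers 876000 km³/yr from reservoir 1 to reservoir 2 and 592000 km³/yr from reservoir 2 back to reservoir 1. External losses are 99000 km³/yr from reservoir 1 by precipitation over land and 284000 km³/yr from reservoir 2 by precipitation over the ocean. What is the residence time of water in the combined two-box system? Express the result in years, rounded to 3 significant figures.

Treat the two boxes together as one reservoir: the mixing fluxes between them are internal recycling, so τ = ΣM / Σ(external losses).
M_total = 8550 + 4210 = 12760 km³.
ΣF_external_out = 99000 + 284000 = 383000 km³/yr.
τ = M_total / ΣF_ext = 12760 / 383000 = 0.03332 yr.

0.0333 yr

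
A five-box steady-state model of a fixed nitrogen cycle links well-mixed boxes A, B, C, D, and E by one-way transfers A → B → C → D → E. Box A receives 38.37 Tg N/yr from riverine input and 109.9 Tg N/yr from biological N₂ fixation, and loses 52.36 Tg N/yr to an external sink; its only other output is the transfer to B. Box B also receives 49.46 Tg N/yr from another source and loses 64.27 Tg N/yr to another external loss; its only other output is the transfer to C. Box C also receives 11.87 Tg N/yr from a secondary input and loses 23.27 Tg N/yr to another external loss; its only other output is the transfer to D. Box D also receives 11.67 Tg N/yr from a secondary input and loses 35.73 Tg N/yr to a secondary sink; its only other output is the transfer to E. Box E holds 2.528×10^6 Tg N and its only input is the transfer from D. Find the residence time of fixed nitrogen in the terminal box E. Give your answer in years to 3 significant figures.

55400 yr

Box A: F(A→B) = (38.37 + 109.9) − 52.36 = 95.910 Tg N/yr.
Box B: F(B→C) = (95.910 + 49.46) − 64.27 = 81.100 Tg N/yr.
Box C: F(C→D) = (81.100 + 11.87) − 23.27 = 69.700 Tg N/yr.
Box D: F(D→E) = (69.700 + 11.67) − 35.73 = 45.640 Tg N/yr.
Box E throughput = its input = 45.640 Tg N/yr; τ = 2.528×10^6 / 45.640 = 55390 yr.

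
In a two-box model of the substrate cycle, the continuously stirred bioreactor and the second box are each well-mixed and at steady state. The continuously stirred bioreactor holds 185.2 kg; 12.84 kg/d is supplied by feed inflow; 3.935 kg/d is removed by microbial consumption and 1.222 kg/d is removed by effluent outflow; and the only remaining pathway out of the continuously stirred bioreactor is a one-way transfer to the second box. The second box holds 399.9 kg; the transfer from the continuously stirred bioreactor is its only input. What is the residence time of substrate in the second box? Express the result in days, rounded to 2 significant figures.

Balance the continuously stirred bioreactor: ΣF_in = 12.840 kg/d.
Transfer to the second box = ΣF_in − (3.935 + 1.222) = 7.6830 kg/d.
At steady state the output of the second box equals its input, 7.6830 kg/d.
τ = M / F = 399.9 / 7.6830 = 52.05 d.

52 d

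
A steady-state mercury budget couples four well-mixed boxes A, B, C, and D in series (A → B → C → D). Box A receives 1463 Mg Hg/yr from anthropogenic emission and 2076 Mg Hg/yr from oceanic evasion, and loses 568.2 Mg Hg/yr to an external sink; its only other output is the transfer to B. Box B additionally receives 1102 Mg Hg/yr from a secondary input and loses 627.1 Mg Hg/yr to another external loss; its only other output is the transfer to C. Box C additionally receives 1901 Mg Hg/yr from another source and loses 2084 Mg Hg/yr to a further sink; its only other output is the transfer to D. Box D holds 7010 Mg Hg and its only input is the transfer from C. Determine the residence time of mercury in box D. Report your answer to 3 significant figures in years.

2.15 yr

Box A: F(A→B) = (1463 + 2076) − 568.2 = 2970.8 Mg Hg/yr.
Box B: F(B→C) = (2970.8 + 1102) − 627.1 = 3445.7 Mg Hg/yr.
Box C: F(C→D) = (3445.7 + 1901) − 2084 = 3262.7 Mg Hg/yr.
Box D throughput = its input = 3262.7 Mg Hg/yr; τ = 7010 / 3262.7 = 2.149 yr.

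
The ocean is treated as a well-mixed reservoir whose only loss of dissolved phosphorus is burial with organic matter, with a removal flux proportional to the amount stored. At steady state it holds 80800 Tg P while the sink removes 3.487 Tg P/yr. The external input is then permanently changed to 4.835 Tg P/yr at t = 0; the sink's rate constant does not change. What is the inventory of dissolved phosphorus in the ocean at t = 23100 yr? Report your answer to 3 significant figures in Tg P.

101000 Tg P

τ = M₀/F₀ = 80800/3.487 = 23170 yr; rate constant k = 1/τ.
New steady state M_∞ = F₁/k = F₁·τ = 4.835 × 23170 = 112040 Tg P.
M(t) = M_∞ + (M₀ − M_∞)·e^(−t/τ); t/τ = 23100/23170 = 0.9969, so e^(−t/τ) = 0.3690.
M(t) = 112040 − 31240 × 0.3690 = 100510 Tg P.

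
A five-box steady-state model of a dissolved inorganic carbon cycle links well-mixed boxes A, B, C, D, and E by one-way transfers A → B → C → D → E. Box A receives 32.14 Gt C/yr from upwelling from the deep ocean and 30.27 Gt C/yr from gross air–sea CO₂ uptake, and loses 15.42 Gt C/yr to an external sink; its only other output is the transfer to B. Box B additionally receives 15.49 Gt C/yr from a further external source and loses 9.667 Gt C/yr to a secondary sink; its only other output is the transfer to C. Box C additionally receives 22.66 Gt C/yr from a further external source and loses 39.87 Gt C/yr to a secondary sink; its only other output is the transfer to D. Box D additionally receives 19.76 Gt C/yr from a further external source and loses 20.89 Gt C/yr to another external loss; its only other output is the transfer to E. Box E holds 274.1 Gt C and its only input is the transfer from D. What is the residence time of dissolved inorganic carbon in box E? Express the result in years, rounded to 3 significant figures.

7.95 yr

Box A: F(A→B) = (32.14 + 30.27) − 15.42 = 46.990 Gt C/yr.
Box B: F(B→C) = (46.990 + 15.49) − 9.667 = 52.813 Gt C/yr.
Box C: F(C→D) = (52.813 + 22.66) − 39.87 = 35.603 Gt C/yr.
Box D: F(D→E) = (35.603 + 19.76) − 20.89 = 34.473 Gt C/yr.
Box E throughput = its input = 34.473 Gt C/yr; τ = 274.1 / 34.473 = 7.951 yr.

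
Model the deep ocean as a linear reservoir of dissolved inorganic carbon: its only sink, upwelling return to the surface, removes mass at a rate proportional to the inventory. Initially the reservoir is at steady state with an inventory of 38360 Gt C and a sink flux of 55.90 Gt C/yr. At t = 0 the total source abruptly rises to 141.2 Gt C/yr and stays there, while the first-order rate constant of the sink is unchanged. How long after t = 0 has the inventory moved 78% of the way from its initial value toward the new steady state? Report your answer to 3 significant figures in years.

1040 yr

τ = M₀/F₀ = 38360/55.90 = 686.2 yr.
The remaining gap fraction is e^(−t/τ); 78% covered ⇒ e^(−t/τ) = 0.220.
t = −τ ln(0.220) = 686.2 × 1.514 = 1039 yr.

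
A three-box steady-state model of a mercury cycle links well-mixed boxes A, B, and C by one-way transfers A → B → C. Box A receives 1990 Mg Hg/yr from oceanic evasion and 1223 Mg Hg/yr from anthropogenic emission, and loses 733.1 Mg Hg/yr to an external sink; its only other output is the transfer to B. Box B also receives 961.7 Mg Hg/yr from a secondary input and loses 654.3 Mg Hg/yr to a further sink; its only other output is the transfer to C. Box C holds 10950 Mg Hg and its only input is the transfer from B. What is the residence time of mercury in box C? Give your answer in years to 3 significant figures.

3.93 yr

Box A: F(A→B) = (1990 + 1223) − 733.1 = 2479.9 Mg Hg/yr.
Box B: F(B→C) = (2479.9 + 961.7) − 654.3 = 2787.3 Mg Hg/yr.
Box C throughput = its input = 2787.3 Mg Hg/yr; τ = 10950 / 2787.3 = 3.929 yr.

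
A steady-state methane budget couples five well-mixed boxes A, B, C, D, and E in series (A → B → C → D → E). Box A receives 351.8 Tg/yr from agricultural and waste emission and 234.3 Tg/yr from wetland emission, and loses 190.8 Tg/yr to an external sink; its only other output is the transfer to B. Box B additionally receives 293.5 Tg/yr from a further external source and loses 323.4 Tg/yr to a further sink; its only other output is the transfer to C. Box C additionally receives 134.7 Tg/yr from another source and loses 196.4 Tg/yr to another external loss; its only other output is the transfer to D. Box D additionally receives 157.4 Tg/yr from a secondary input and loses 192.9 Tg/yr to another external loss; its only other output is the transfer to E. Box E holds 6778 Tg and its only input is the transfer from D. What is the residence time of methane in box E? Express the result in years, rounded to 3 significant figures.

Box A: F(A→B) = (351.8 + 234.3) − 190.8 = 395.30 Tg/yr.
Box B: F(B→C) = (395.30 + 293.5) − 323.4 = 365.40 Tg/yr.
Box C: F(C→D) = (365.40 + 134.7) − 196.4 = 303.70 Tg/yr.
Box D: F(D→E) = (303.70 + 157.4) − 192.9 = 268.20 Tg/yr.
Box E throughput = its input = 268.20 Tg/yr; τ = 6778 / 268.20 = 25.27 yr.

25.3 yr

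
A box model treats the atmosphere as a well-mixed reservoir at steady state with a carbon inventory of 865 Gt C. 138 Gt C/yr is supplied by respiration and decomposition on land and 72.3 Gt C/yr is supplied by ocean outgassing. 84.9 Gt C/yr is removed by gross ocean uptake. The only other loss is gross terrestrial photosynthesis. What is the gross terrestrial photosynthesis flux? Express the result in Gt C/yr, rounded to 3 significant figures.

125 Gt C/yr

At steady state ΣF_in = ΣF_out.
ΣF_in = 138 + 72.3 = 210.30 Gt C/yr.
Gross terrestrial photosynthesis flux = ΣF_in − (84.9) = 210.30 − 84.90 = 125.4 Gt C/yr.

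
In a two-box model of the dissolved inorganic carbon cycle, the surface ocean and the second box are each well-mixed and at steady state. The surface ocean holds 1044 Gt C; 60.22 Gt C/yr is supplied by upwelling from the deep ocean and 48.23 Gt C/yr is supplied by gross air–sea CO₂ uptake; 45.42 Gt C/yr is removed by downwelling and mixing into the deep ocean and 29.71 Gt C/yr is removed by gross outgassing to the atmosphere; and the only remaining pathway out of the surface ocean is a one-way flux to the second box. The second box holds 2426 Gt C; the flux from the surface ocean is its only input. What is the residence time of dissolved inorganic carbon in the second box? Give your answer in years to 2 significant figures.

73 yr

Balance the surface ocean: ΣF_in = 60.22 + 48.23 = 108.45 Gt C/yr.
Flux to the second box = ΣF_in − (45.42 + 29.71) = 33.320 Gt C/yr.
At steady state the output of the second box equals its input, 33.320 Gt C/yr.
τ = M / F = 2426 / 33.320 = 72.81 yr.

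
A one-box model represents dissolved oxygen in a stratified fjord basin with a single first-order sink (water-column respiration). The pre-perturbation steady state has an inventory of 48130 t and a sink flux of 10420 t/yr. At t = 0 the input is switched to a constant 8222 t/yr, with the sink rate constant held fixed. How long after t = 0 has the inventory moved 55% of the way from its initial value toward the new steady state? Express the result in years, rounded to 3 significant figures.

3.69 yr

τ = M₀/F₀ = 48130/10420 = 4.619 yr.
The remaining gap fraction is e^(−t/τ); 55% covered ⇒ e^(−t/τ) = 0.450.
t = −τ ln(0.450) = 4.619 × 0.7985 = 3.688 yr.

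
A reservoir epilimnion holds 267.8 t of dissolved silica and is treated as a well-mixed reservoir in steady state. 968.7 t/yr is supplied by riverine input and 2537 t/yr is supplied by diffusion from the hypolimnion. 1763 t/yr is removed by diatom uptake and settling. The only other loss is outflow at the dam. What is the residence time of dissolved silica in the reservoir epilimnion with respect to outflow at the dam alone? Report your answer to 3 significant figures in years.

0.154 yr

At steady state ΣF_in = ΣF_out.
ΣF_in = 968.7 + 2537 = 3505.7 t/yr.
Outflow at the dam flux = ΣF_in − (1763) = 3505.7 − 1763 = 1743 t/yr.
τ = M / F = 267.8 / 1743 = 0.1537 yr.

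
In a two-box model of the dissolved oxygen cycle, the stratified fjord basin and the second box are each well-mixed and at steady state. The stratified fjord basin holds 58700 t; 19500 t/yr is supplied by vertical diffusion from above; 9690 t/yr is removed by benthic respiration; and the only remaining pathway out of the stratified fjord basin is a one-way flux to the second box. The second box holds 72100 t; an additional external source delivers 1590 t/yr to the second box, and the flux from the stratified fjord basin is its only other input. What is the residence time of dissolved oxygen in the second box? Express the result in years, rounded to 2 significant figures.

Balance the stratified fjord basin: ΣF_in = 19500 t/yr.
Flux to the second box = ΣF_in − (9690) = 9810.0 t/yr.
Total input to the second box = 9810.0 + 1590 = 11400 t/yr; at steady state this equals its total output.
τ = M / F = 72100 / 11400 = 6.325 yr.

6.3 yr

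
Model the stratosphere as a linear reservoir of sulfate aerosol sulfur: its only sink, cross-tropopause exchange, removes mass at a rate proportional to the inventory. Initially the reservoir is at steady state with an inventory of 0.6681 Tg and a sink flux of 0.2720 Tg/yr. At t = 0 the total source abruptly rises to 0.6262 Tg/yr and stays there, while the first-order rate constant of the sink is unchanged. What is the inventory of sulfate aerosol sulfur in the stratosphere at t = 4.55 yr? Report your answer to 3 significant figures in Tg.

1.40 Tg

Residence time τ = M₀/F₀ = 2.456 yr. The eventual steady state is M_∞ = M₀·(F₁/F₀) = 0.6681 × 0.6262/0.2720 = 1.5381 Tg.
The anomaly ΔM(t) = M(t) − M_∞ decays as ΔM₀·e^(−t/τ) with ΔM₀ = 0.6681 − 1.5381 = −0.8700 Tg.
At t = 4.55 yr, e^(−t/τ) = e^(−1.852) = 0.1569, so ΔM = −0.1365 Tg and M = 1.5381 − 0.1365 = 1.4016 Tg.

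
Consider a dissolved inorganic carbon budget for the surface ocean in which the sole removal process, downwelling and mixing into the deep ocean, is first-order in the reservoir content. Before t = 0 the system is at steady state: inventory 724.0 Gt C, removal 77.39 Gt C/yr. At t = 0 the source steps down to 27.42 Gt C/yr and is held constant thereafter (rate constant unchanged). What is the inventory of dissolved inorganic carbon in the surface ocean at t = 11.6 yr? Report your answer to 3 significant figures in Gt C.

392 Gt C

τ = M₀/F₀ = 724.0/77.39 = 9.355 yr; rate constant k = 1/τ.
New steady state M_∞ = F₁/k = F₁·τ = 27.42 × 9.355 = 256.52 Gt C.
M(t) = M_∞ + (M₀ − M_∞)·e^(−t/τ); t/τ = 11.6/9.355 = 1.240, so e^(−t/τ) = 0.2894.
M(t) = 256.52 + 467.5 × 0.2894 = 391.81 Gt C.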